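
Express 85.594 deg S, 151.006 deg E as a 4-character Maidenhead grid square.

Offset from 180°W / 90°S: lon 331.01°, lat 4.41°.
Field: 331.01/20 → 16 → Q, 4.41/10 → 0 → A; chars QA.
Square: 11.01/2 → 5, 4.41/1 → 4; chars 54.

QA54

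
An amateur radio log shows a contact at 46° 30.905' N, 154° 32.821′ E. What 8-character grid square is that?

QN76gm53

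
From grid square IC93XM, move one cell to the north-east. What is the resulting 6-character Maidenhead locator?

Longitude subsquare x = 23; +1 → 24, wraps to 0 = a, carry into square.
Longitude square 9; +1 → 10, wraps to 0, carry into field.
Longitude field I = 8; +1 → 9 = J.
Latitude subsquare m = 12; +1 → 13 = n.

JC03an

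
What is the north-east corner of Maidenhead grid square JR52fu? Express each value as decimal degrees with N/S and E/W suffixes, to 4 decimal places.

Field J=9, R=17: +9·20° lon, +17·10° lat → SW at lon 0°, lat 80°.
Square 5, 2: +5·2° lon, +2·1° lat → SW at lon 10°, lat 82°.
Subsquare f=5, u=20: +5·0.0833333° lon, +20·0.0416667° lat → SW at lon 10.4167°, lat 82.8333°.
Cell spans 0.0833333° lon × 0.0416667° lat. NE corner is SW corner plus one full cell.
latitude 82.8750° N, longitude 10.5000° E.

82.8750° N, 10.5000° E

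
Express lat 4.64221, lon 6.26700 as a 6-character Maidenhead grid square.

JJ34dp

Offset from 180°W / 90°S: lon 186.2670°, lat 94.6422°.
Field: 186.2670/20 → 9 → J, 94.6422/10 → 9 → J; chars JJ.
Square: 6.2670/2 → 3, 4.6422/1 → 4; chars 34.
Subsquare: 0.2670/0.0833333 → 3 → d, 0.6422/0.0416667 → 15 → p; chars dp.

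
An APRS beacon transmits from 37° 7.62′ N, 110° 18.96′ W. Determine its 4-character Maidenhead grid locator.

DM47

Shift to the Maidenhead origin (180°W, 90°S): lon 69.68, lat 127.13.
Field (20°×10°, letters A–R): lon ⌊69.68/20⌋ = 3 → D; lat ⌊127.13/10⌋ = 12 → M.
Square (2°×1°, digits 0–9): lon ⌊9.68/2⌋ = 4; lat ⌊7.13/1⌋ = 7.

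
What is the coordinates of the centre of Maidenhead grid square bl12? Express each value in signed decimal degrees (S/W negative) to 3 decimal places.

22.500, -157.000

Field B=1, L=11: +1·20° lon, +11·10° lat → SW at lon -160°, lat 20°.
Square 1, 2: +1·2° lon, +2·1° lat → SW at lon -158°, lat 22°.
Cell spans 2° lon × 1° lat. Centre is SW corner plus half of each.
latitude 22.500, longitude -157.000.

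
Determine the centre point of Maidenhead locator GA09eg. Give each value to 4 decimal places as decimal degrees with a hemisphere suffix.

80.7292° S, 59.6250° W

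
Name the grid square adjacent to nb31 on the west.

Longitude square 3; −1 → 2.
The latitude characters are unchanged.

NB21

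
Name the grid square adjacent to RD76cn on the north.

RD76co

Latitude subsquare n = 13; +1 → 14 = o.
The longitude characters are unchanged.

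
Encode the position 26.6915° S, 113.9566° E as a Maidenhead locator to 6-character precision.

Add 180° to longitude and 90° to latitude: 293.9566, 63.3085.
Field: lon ⌊293.9566/20⌋ = 14 → O; lat ⌊63.3085/10⌋ = 6 → G.
Square: lon ⌊13.9566/2⌋ = 6; lat ⌊3.3085/1⌋ = 3.
Subsquare: lon ⌊1.9566/0.0833333⌋ = 23 → x; lat ⌊0.3085/0.0416667⌋ = 7 → h.

OG63xh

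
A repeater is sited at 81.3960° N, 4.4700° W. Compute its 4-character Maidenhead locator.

IR71

Add 180° to longitude and 90° to latitude: 175.53, 171.40.
Field (20°×10°, letters A–R): lon ⌊175.53/20⌋ = 8 → I; lat ⌊171.40/10⌋ = 17 → R.
Square (2°×1°, digits 0–9): lon ⌊15.53/2⌋ = 7; lat ⌊1.40/1⌋ = 1.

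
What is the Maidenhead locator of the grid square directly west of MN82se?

Longitude subsquare s = 18; −1 → 17 = r.
The latitude characters are unchanged.

MN82re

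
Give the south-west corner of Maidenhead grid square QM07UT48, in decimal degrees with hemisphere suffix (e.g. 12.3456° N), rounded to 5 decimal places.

37.82500° N, 141.70000° E

Field Q=16, M=12: +16·20° lon, +12·10° lat → SW at lon 140°, lat 30°.
Square 0, 7: +0·2° lon, +7·1° lat → SW at lon 140°, lat 37°.
Subsquare u=20, t=19: +20·0.0833333° lon, +19·0.0416667° lat → SW at lon 141.667°, lat 37.7917°.
Extended square 4, 8: +4·0.00833333° lon, +8·0.00416667° lat → SW at lon 141.7°, lat 37.825°.
latitude 37.82500° N, longitude 141.70000° E.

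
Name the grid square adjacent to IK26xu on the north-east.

Longitude subsquare x = 23; +1 → 24, wraps to 0 = a, carry into square.
Longitude square 2; +1 → 3.
Latitude subsquare u = 20; +1 → 21 = v.

IK36av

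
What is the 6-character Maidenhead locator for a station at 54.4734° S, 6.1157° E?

JD35bm

Offset from 180°W / 90°S: lon 186.1157°, lat 35.5266°.
Field: 186.1157/20 → 9 → J, 35.5266/10 → 3 → D; chars JD.
Square: 6.1157/2 → 3, 5.5266/1 → 5; chars 35.
Subsquare: 0.1157/0.0833333 → 1 → b, 0.5266/0.0416667 → 12 → m; chars bm.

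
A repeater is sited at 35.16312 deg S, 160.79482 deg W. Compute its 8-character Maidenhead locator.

AF94ou40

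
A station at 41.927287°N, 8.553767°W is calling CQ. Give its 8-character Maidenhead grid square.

IN51rw32

Add 180° to longitude and 90° to latitude: 171.44623, 131.92729.
Field: 171.44623/20 → 8 → I, 131.92729/10 → 13 → N; chars IN.
Square: 11.44623/2 → 5, 1.92729/1 → 1; chars 51.
Subsquare: 1.44623/0.0833333 → 17 → r, 0.92729/0.0416667 → 22 → w; chars rw.
Extended square: 0.02957/0.00833333 → 3, 0.01062/0.00416667 → 2; chars 32.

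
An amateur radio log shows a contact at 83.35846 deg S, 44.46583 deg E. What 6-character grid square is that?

LA26fp

Shift to the Maidenhead origin (180°W, 90°S): lon 224.4658, lat 6.6415.
Field: 224.4658/20 → 11 → L, 6.6415/10 → 0 → A; chars LA.
Square: 4.4658/2 → 2, 6.6415/1 → 6; chars 26.
Subsquare: 0.4658/0.0833333 → 5 → f, 0.6415/0.0416667 → 15 → p; chars fp.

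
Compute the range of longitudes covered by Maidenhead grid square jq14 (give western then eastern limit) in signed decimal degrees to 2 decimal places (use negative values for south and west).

2.00, 4.00

Field J=9, Q=16: +9·20° lon, +16·10° lat → SW at lon 0°, lat 70°.
Square 1, 4: +1·2° lon, +4·1° lat → SW at lon 2°, lat 74°.
Cell spans 2° lon × 1° lat.
west 2.00, east 4.00.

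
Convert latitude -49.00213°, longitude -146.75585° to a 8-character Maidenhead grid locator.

BE60ox99

Shift to the Maidenhead origin (180°W, 90°S): lon 33.24415, lat 40.99787.
Field: 33.24415/20 → 1 → B, 40.99787/10 → 4 → E; chars BE.
Square: 13.24415/2 → 6, 0.99787/1 → 0; chars 60.
Subsquare: 1.24415/0.0833333 → 14 → o, 0.99787/0.0416667 → 23 → x; chars ox.
Extended square: 0.07748/0.00833333 → 9, 0.03954/0.00416667 → 9; chars 99.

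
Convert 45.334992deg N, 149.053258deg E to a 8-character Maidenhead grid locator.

QN45mi60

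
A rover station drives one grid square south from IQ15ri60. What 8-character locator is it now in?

Latitude extended square 0; −1 → -1, wraps to 9, carry into subsquare.
Latitude subsquare i = 8; −1 → 7 = h.
The longitude characters are unchanged.

IQ15rh69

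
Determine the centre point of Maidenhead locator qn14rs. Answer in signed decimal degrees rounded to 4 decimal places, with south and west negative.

Field Q=16, N=13: +16·20° lon, +13·10° lat → SW at lon 140°, lat 40°.
Square 1, 4: +1·2° lon, +4·1° lat → SW at lon 142°, lat 44°.
Subsquare r=17, s=18: +17·0.0833333° lon, +18·0.0416667° lat → SW at lon 143.417°, lat 44.75°.
Cell spans 0.0833333° lon × 0.0416667° lat. Centre is SW corner plus half of each.
latitude 44.7708, longitude 143.4583.

44.7708, 143.4583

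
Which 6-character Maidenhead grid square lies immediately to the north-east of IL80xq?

IL90ar

Longitude subsquare x = 23; +1 → 24, wraps to 0 = a, carry into square.
Longitude square 8; +1 → 9.
Latitude subsquare q = 16; +1 → 17 = r.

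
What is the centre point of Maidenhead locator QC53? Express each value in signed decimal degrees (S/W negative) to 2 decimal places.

Field Q=16, C=2: +16·20° lon, +2·10° lat → SW at lon 140°, lat -70°.
Square 5, 3: +5·2° lon, +3·1° lat → SW at lon 150°, lat -67°.
Cell spans 2° lon × 1° lat. Centre is SW corner plus half of each.
latitude -66.50, longitude 151.00.

-66.50, 151.00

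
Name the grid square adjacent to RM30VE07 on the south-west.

Longitude extended square 0; −1 → -1, wraps to 9, carry into subsquare.
Longitude subsquare v = 21; −1 → 20 = u.
Latitude extended square 7; −1 → 6.

RM30ue96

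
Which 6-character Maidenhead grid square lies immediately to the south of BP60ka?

Latitude subsquare a = 0; −1 → -1, wraps to 23 = x, carry into square.
Latitude square 0; −1 → -1, wraps to 9, carry into field.
Latitude field P = 15; −1 → 14 = O.
The longitude characters are unchanged.

BO69kx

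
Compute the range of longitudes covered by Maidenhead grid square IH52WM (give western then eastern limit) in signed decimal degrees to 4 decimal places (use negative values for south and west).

-8.1667, -8.0833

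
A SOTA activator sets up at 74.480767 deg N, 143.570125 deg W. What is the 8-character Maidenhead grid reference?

BQ84fl15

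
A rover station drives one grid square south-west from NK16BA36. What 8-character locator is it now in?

NK16ba25

Longitude extended square 3; −1 → 2.
Latitude extended square 6; −1 → 5.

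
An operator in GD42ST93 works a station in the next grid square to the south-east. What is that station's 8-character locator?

GD42tt02

Longitude extended square 9; +1 → 10, wraps to 0, carry into subsquare.
Longitude subsquare s = 18; +1 → 19 = t.
Latitude extended square 3; −1 → 2.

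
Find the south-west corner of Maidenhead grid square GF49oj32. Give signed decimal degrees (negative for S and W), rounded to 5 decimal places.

-30.61667, -50.80833

Field G=6, F=5: +6·20° lon, +5·10° lat → SW at lon -60°, lat -40°.
Square 4, 9: +4·2° lon, +9·1° lat → SW at lon -52°, lat -31°.
Subsquare o=14, j=9: +14·0.0833333° lon, +9·0.0416667° lat → SW at lon -50.8333°, lat -30.625°.
Extended square 3, 2: +3·0.00833333° lon, +2·0.00416667° lat → SW at lon -50.8083°, lat -30.6167°.
latitude -30.61667, longitude -50.80833.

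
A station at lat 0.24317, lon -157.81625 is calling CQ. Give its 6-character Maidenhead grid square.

BJ10cf

Offset from 180°W / 90°S: lon 22.1838°, lat 90.2432°.
Field: lon ⌊22.1838/20⌋ = 1 → B; lat ⌊90.2432/10⌋ = 9 → J.
Square: lon ⌊2.1838/2⌋ = 1; lat ⌊0.2432/1⌋ = 0.
Subsquare: lon ⌊0.1838/0.0833333⌋ = 2 → c; lat ⌊0.2432/0.0416667⌋ = 5 → f.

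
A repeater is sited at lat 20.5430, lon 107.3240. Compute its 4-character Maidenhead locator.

Shift to the Maidenhead origin (180°W, 90°S): lon 287.32, lat 110.54.
Field: lon ⌊287.32/20⌋ = 14 → O; lat ⌊110.54/10⌋ = 11 → L.
Square: lon ⌊7.32/2⌋ = 3; lat ⌊0.54/1⌋ = 0.

OL30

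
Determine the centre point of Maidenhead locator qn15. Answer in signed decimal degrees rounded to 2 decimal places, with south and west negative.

45.50, 143.00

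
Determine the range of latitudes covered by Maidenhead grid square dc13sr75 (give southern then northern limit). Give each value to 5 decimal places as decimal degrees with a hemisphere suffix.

66.27083° S, 66.26667° S

Field D=3, C=2: +3·20° lon, +2·10° lat → SW at lon -120°, lat -70°.
Square 1, 3: +1·2° lon, +3·1° lat → SW at lon -118°, lat -67°.
Subsquare s=18, r=17: +18·0.0833333° lon, +17·0.0416667° lat → SW at lon -116.5°, lat -66.2917°.
Extended square 7, 5: +7·0.00833333° lon, +5·0.00416667° lat → SW at lon -116.442°, lat -66.2708°.
Cell spans 0.00833333° lon × 0.00416667° lat.
south 66.27083° S, north 66.26667° S.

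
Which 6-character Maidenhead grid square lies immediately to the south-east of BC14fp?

BC14go

Longitude subsquare f = 5; +1 → 6 = g.
Latitude subsquare p = 15; −1 → 14 = o.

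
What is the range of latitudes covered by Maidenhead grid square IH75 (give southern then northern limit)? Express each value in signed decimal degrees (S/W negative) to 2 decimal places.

-15.00, -14.00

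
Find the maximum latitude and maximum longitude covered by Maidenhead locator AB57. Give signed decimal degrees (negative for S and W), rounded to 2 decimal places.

-72.00, -168.00

Field A=0, B=1: +0·20° lon, +1·10° lat → SW at lon -180°, lat -80°.
Square 5, 7: +5·2° lon, +7·1° lat → SW at lon -170°, lat -73°.
Cell spans 2° lon × 1° lat. NE corner is SW corner plus one full cell.
latitude -72.00, longitude -168.00.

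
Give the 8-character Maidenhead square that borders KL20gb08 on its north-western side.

KL20fb99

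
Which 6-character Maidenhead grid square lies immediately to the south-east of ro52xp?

Longitude subsquare x = 23; +1 → 24, wraps to 0 = a, carry into square.
Longitude square 5; +1 → 6.
Latitude subsquare p = 15; −1 → 14 = o.

RO62ao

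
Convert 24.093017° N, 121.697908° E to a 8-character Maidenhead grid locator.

PL04uc32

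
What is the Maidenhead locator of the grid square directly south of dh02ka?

Latitude subsquare a = 0; −1 → -1, wraps to 23 = x, carry into square.
Latitude square 2; −1 → 1.
The longitude characters are unchanged.

DH01kx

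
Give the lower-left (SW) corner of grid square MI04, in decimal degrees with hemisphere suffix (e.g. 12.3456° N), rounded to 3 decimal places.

6.000° S, 60.000° E

Field M=12, I=8: +12·20° lon, +8·10° lat → SW at lon 60°, lat -10°.
Square 0, 4: +0·2° lon, +4·1° lat → SW at lon 60°, lat -6°.
latitude 6.000° S, longitude 60.000° E.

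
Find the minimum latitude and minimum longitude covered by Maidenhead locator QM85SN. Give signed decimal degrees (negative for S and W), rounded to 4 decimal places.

35.5417, 157.5000

Field Q=16, M=12: +16·20° lon, +12·10° lat → SW at lon 140°, lat 30°.
Square 8, 5: +8·2° lon, +5·1° lat → SW at lon 156°, lat 35°.
Subsquare s=18, n=13: +18·0.0833333° lon, +13·0.0416667° lat → SW at lon 157.5°, lat 35.5417°.
latitude 35.5417, longitude 157.5000.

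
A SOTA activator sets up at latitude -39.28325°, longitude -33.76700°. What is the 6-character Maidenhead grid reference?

Add 180° to longitude and 90° to latitude: 146.2330, 50.7167.
Field: 146.2330/20 → 7 → H, 50.7167/10 → 5 → F; chars HF.
Square: 6.2330/2 → 3, 0.7167/1 → 0; chars 30.
Subsquare: 0.2330/0.0833333 → 2 → c, 0.7167/0.0416667 → 17 → r; chars cr.

HF30cr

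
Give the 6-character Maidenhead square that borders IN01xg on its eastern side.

Longitude subsquare x = 23; +1 → 24, wraps to 0 = a, carry into square.
Longitude square 0; +1 → 1.
The latitude characters are unchanged.

IN11ag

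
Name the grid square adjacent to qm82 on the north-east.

QM93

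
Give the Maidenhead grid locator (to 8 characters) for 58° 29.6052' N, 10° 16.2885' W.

Add 180° to longitude and 90° to latitude: 169.72852, 148.49342.
Field: 169.72852/20 → 8 → I, 148.49342/10 → 14 → O; chars IO.
Square: 9.72852/2 → 4, 8.49342/1 → 8; chars 48.
Subsquare: 1.72852/0.0833333 → 20 → u, 0.49342/0.0416667 → 11 → l; chars ul.
Extended square: 0.06186/0.00833333 → 7, 0.03509/0.00416667 → 8; chars 78.

IO48ul78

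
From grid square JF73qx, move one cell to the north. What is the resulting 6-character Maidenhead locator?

Latitude subsquare x = 23; +1 → 24, wraps to 0 = a, carry into square.
Latitude square 3; +1 → 4.
The longitude characters are unchanged.

JF74qa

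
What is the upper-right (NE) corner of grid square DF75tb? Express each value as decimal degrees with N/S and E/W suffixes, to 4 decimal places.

Field D=3, F=5: +3·20° lon, +5·10° lat → SW at lon -120°, lat -40°.
Square 7, 5: +7·2° lon, +5·1° lat → SW at lon -106°, lat -35°.
Subsquare t=19, b=1: +19·0.0833333° lon, +1·0.0416667° lat → SW at lon -104.417°, lat -34.9583°.
Cell spans 0.0833333° lon × 0.0416667° lat. NE corner is SW corner plus one full cell.
latitude 34.9167° S, longitude 104.3333° W.

34.9167° S, 104.3333° W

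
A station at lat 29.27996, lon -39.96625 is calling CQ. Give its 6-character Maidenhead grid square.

HL09ag

Offset from 180°W / 90°S: lon 140.0337°, lat 119.2800°.
Field: lon ⌊140.0337/20⌋ = 7 → H; lat ⌊119.2800/10⌋ = 11 → L.
Square: lon ⌊0.0337/2⌋ = 0; lat ⌊9.2800/1⌋ = 9.
Subsquare: lon ⌊0.0337/0.0833333⌋ = 0 → a; lat ⌊0.2800/0.0416667⌋ = 6 → g.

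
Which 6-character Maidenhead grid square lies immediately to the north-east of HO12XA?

Longitude subsquare x = 23; +1 → 24, wraps to 0 = a, carry into square.
Longitude square 1; +1 → 2.
Latitude subsquare a = 0; +1 → 1 = b.

HO22ab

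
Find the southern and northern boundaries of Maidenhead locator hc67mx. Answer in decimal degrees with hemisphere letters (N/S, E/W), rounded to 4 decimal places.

Field H=7, C=2: +7·20° lon, +2·10° lat → SW at lon -40°, lat -70°.
Square 6, 7: +6·2° lon, +7·1° lat → SW at lon -28°, lat -63°.
Subsquare m=12, x=23: +12·0.0833333° lon, +23·0.0416667° lat → SW at lon -27°, lat -62.0417°.
Cell spans 0.0833333° lon × 0.0416667° lat.
south 62.0417° S, north 62.0000° S.

62.0417° S, 62.0000° S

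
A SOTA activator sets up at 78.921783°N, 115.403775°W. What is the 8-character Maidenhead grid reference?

DQ28hw11

Offset from 180°W / 90°S: lon 64.59623°, lat 168.92178°.
Field (20°×10°, letters A–R): 64.59623/20 → 3 → D, 168.92178/10 → 16 → Q; chars DQ.
Square (2°×1°, digits 0–9): 4.59623/2 → 2, 8.92178/1 → 8; chars 28.
Subsquare (5′×2.5′, letters a–x): 0.59623/0.0833333 → 7 → h, 0.92178/0.0416667 → 22 → w; chars hw.
Extended square (30″×15″, digits 0–9): 0.01289/0.00833333 → 1, 0.00512/0.00416667 → 1; chars 11.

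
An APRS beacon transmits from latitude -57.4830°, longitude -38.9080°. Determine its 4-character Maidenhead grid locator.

Offset from 180°W / 90°S: lon 141.09°, lat 32.52°.
Field: lon ⌊141.09/20⌋ = 7 → H; lat ⌊32.52/10⌋ = 3 → D.
Square: lon ⌊1.09/2⌋ = 0; lat ⌊2.52/1⌋ = 2.

HD02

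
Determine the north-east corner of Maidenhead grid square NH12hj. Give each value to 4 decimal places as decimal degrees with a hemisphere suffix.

Field N=13, H=7: +13·20° lon, +7·10° lat → SW at lon 80°, lat -20°.
Square 1, 2: +1·2° lon, +2·1° lat → SW at lon 82°, lat -18°.
Subsquare h=7, j=9: +7·0.0833333° lon, +9·0.0416667° lat → SW at lon 82.5833°, lat -17.625°.
Cell spans 0.0833333° lon × 0.0416667° lat. NE corner is SW corner plus one full cell.
latitude 17.5833° S, longitude 82.6667° E.

17.5833° S, 82.6667° E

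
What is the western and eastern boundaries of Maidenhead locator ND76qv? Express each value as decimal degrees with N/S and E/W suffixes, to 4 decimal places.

95.3333° E, 95.4167° E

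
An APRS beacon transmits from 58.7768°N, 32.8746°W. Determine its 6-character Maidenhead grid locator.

Shift to the Maidenhead origin (180°W, 90°S): lon 147.1254, lat 148.7768.
Field: 147.1254/20 → 7 → H, 148.7768/10 → 14 → O; chars HO.
Square: 7.1254/2 → 3, 8.7768/1 → 8; chars 38.
Subsquare: 1.1254/0.0833333 → 13 → n, 0.7768/0.0416667 → 18 → s; chars ns.

HO38ns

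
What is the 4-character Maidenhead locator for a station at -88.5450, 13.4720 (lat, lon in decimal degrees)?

JA61

Shift to the Maidenhead origin (180°W, 90°S): lon 193.47, lat 1.45.
Field (20°×10°, letters A–R): lon ⌊193.47/20⌋ = 9 → J; lat ⌊1.45/10⌋ = 0 → A.
Square (2°×1°, digits 0–9): lon ⌊13.47/2⌋ = 6; lat ⌊1.45/1⌋ = 1.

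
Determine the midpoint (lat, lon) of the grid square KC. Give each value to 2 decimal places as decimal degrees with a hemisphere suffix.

65.00° S, 30.00° E

Field K=10, C=2: +10·20° lon, +2·10° lat → SW at lon 20°, lat -70°.
Cell spans 20° lon × 10° lat. Centre is SW corner plus half of each.
latitude 65.00° S, longitude 30.00° E.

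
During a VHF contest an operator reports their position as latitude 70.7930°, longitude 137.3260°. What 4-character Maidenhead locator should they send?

Offset from 180°W / 90°S: lon 317.33°, lat 160.79°.
Field: lon ⌊317.33/20⌋ = 15 → P; lat ⌊160.79/10⌋ = 16 → Q.
Square: lon ⌊17.33/2⌋ = 8; lat ⌊0.79/1⌋ = 0.

PQ80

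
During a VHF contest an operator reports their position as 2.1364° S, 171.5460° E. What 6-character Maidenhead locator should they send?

RI57su

Offset from 180°W / 90°S: lon 351.5460°, lat 87.8636°.
Field: 351.5460/20 → 17 → R, 87.8636/10 → 8 → I; chars RI.
Square: 11.5460/2 → 5, 7.8636/1 → 7; chars 57.
Subsquare: 1.5460/0.0833333 → 18 → s, 0.8636/0.0416667 → 20 → u; chars su.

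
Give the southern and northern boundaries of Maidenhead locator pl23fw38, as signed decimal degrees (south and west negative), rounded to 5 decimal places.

Field P=15, L=11: +15·20° lon, +11·10° lat → SW at lon 120°, lat 20°.
Square 2, 3: +2·2° lon, +3·1° lat → SW at lon 124°, lat 23°.
Subsquare f=5, w=22: +5·0.0833333° lon, +22·0.0416667° lat → SW at lon 124.417°, lat 23.9167°.
Extended square 3, 8: +3·0.00833333° lon, +8·0.00416667° lat → SW at lon 124.442°, lat 23.95°.
Cell spans 0.00833333° lon × 0.00416667° lat.
south 23.95000, north 23.95417.

23.95000, 23.95417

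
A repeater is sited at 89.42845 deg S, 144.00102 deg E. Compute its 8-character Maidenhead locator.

Offset from 180°W / 90°S: lon 324.00102°, lat 0.57155°.
Field: 324.00102/20 → 16 → Q, 0.57155/10 → 0 → A; chars QA.
Square: 4.00102/2 → 2, 0.57155/1 → 0; chars 20.
Subsquare: 0.00102/0.0833333 → 0 → a, 0.57155/0.0416667 → 13 → n; chars an.
Extended square: 0.00102/0.00833333 → 0, 0.02988/0.00416667 → 7; chars 07.

QA20an07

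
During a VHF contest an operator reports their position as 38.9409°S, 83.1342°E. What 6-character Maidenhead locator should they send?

Add 180° to longitude and 90° to latitude: 263.1342, 51.0591.
Field: lon ⌊263.1342/20⌋ = 13 → N; lat ⌊51.0591/10⌋ = 5 → F.
Square: lon ⌊3.1342/2⌋ = 1; lat ⌊1.0591/1⌋ = 1.
Subsquare: lon ⌊1.1342/0.0833333⌋ = 13 → n; lat ⌊0.0591/0.0416667⌋ = 1 → b.

NF11nb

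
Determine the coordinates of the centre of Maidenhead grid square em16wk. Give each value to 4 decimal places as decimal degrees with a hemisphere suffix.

36.4375° N, 96.1250° W

Field E=4, M=12: +4·20° lon, +12·10° lat → SW at lon -100°, lat 30°.
Square 1, 6: +1·2° lon, +6·1° lat → SW at lon -98°, lat 36°.
Subsquare w=22, k=10: +22·0.0833333° lon, +10·0.0416667° lat → SW at lon -96.1667°, lat 36.4167°.
Cell spans 0.0833333° lon × 0.0416667° lat. Centre is SW corner plus half of each.
latitude 36.4375° N, longitude 96.1250° W.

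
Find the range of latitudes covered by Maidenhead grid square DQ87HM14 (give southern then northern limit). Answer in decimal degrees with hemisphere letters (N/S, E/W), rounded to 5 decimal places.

Field D=3, Q=16: +3·20° lon, +16·10° lat → SW at lon -120°, lat 70°.
Square 8, 7: +8·2° lon, +7·1° lat → SW at lon -104°, lat 77°.
Subsquare h=7, m=12: +7·0.0833333° lon, +12·0.0416667° lat → SW at lon -103.417°, lat 77.5°.
Extended square 1, 4: +1·0.00833333° lon, +4·0.00416667° lat → SW at lon -103.408°, lat 77.5167°.
Cell spans 0.00833333° lon × 0.00416667° lat.
south 77.51667° N, north 77.52083° N.

77.51667° N, 77.52083° N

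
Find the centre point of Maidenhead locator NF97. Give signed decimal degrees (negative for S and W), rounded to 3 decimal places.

Field N=13, F=5: +13·20° lon, +5·10° lat → SW at lon 80°, lat -40°.
Square 9, 7: +9·2° lon, +7·1° lat → SW at lon 98°, lat -33°.
Cell spans 2° lon × 1° lat. Centre is SW corner plus half of each.
latitude -32.500, longitude 99.000.

-32.500, 99.000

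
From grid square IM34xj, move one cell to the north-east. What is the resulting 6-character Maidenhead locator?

IM44ak

Longitude subsquare x = 23; +1 → 24, wraps to 0 = a, carry into square.
Longitude square 3; +1 → 4.
Latitude subsquare j = 9; +1 → 10 = k.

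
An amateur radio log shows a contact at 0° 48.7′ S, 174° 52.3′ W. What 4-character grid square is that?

Offset from 180°W / 90°S: lon 5.13°, lat 89.19°.
Field (20°×10°, letters A–R): lon ⌊5.13/20⌋ = 0 → A; lat ⌊89.19/10⌋ = 8 → I.
Square (2°×1°, digits 0–9): lon ⌊5.13/2⌋ = 2; lat ⌊9.19/1⌋ = 9.

AI29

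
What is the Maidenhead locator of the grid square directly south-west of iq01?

HQ90

Longitude square 0; −1 → -1, wraps to 9, carry into field.
Longitude field I = 8; −1 → 7 = H.
Latitude square 1; −1 → 0.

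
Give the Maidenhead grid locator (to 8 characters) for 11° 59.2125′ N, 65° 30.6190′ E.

Offset from 180°W / 90°S: lon 245.51032°, lat 101.98687°.
Field: lon ⌊245.51032/20⌋ = 12 → M; lat ⌊101.98687/10⌋ = 10 → K.
Square: lon ⌊5.51032/2⌋ = 2; lat ⌊1.98687/1⌋ = 1.
Subsquare: lon ⌊1.51032/0.0833333⌋ = 18 → s; lat ⌊0.98687/0.0416667⌋ = 23 → x.
Extended square: lon ⌊0.01032/0.00833333⌋ = 1; lat ⌊0.02854/0.00416667⌋ = 6.

MK21sx16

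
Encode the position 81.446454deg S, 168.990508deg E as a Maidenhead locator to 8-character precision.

Offset from 180°W / 90°S: lon 348.99051°, lat 8.55355°.
Field: 348.99051/20 → 17 → R, 8.55355/10 → 0 → A; chars RA.
Square: 8.99051/2 → 4, 8.55355/1 → 8; chars 48.
Subsquare: 0.99051/0.0833333 → 11 → l, 0.55355/0.0416667 → 13 → n; chars ln.
Extended square: 0.07384/0.00833333 → 8, 0.01188/0.00416667 → 2; chars 82.

RA48ln82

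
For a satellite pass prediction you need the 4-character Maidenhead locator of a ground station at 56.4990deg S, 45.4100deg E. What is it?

LD23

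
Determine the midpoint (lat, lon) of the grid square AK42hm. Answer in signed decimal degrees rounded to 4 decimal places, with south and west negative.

12.5208, -171.3750

Field A=0, K=10: +0·20° lon, +10·10° lat → SW at lon -180°, lat 10°.
Square 4, 2: +4·2° lon, +2·1° lat → SW at lon -172°, lat 12°.
Subsquare h=7, m=12: +7·0.0833333° lon, +12·0.0416667° lat → SW at lon -171.417°, lat 12.5°.
Cell spans 0.0833333° lon × 0.0416667° lat. Centre is SW corner plus half of each.
latitude 12.5208, longitude -171.3750.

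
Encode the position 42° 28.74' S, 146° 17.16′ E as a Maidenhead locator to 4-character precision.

QE37

Add 180° to longitude and 90° to latitude: 326.29, 47.52.
Field (20°×10°, letters A–R): lon ⌊326.29/20⌋ = 16 → Q; lat ⌊47.52/10⌋ = 4 → E.
Square (2°×1°, digits 0–9): lon ⌊6.29/2⌋ = 3; lat ⌊7.52/1⌋ = 7.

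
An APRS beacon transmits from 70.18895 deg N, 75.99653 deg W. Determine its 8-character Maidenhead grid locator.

FQ20ae05

Offset from 180°W / 90°S: lon 104.00347°, lat 160.18895°.
Field: 104.00347/20 → 5 → F, 160.18895/10 → 16 → Q; chars FQ.
Square: 4.00347/2 → 2, 0.18895/1 → 0; chars 20.
Subsquare: 0.00347/0.0833333 → 0 → a, 0.18895/0.0416667 → 4 → e; chars ae.
Extended square: 0.00347/0.00833333 → 0, 0.02228/0.00416667 → 5; chars 05.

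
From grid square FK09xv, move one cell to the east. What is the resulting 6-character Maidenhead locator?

FK19av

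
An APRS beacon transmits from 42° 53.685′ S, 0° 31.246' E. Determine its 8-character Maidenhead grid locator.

JE07gc25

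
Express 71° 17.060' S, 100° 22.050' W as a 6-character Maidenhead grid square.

Add 180° to longitude and 90° to latitude: 79.6325, 18.7157.
Field: lon ⌊79.6325/20⌋ = 3 → D; lat ⌊18.7157/10⌋ = 1 → B.
Square: lon ⌊19.6325/2⌋ = 9; lat ⌊8.7157/1⌋ = 8.
Subsquare: lon ⌊1.6325/0.0833333⌋ = 19 → t; lat ⌊0.7157/0.0416667⌋ = 17 → r.

DB98tr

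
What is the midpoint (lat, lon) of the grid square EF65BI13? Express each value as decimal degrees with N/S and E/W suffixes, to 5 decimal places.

34.65208° S, 87.90417° W

Field E=4, F=5: +4·20° lon, +5·10° lat → SW at lon -100°, lat -40°.
Square 6, 5: +6·2° lon, +5·1° lat → SW at lon -88°, lat -35°.
Subsquare b=1, i=8: +1·0.0833333° lon, +8·0.0416667° lat → SW at lon -87.9167°, lat -34.6667°.
Extended square 1, 3: +1·0.00833333° lon, +3·0.00416667° lat → SW at lon -87.9083°, lat -34.6542°.
Cell spans 0.00833333° lon × 0.00416667° lat. Centre is SW corner plus half of each.
latitude 34.65208° S, longitude 87.90417° W.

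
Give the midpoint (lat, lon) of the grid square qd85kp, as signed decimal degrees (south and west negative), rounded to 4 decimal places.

-54.3542, 156.8750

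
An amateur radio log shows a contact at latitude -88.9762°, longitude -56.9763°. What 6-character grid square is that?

GA11ma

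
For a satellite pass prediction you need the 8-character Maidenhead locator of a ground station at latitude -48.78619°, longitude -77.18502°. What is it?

Shift to the Maidenhead origin (180°W, 90°S): lon 102.81498, lat 41.21381.
Field: 102.81498/20 → 5 → F, 41.21381/10 → 4 → E; chars FE.
Square: 2.81498/2 → 1, 1.21381/1 → 1; chars 11.
Subsquare: 0.81498/0.0833333 → 9 → j, 0.21381/0.0416667 → 5 → f; chars jf.
Extended square: 0.06498/0.00833333 → 7, 0.00548/0.00416667 → 1; chars 71.

FE11jf71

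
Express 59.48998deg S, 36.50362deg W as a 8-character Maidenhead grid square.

Offset from 180°W / 90°S: lon 143.49638°, lat 30.51002°.
Field (20°×10°, letters A–R): 143.49638/20 → 7 → H, 30.51002/10 → 3 → D; chars HD.
Square (2°×1°, digits 0–9): 3.49638/2 → 1, 0.51002/1 → 0; chars 10.
Subsquare (5′×2.5′, letters a–x): 1.49638/0.0833333 → 17 → r, 0.51002/0.0416667 → 12 → m; chars rm.
Extended square (30″×15″, digits 0–9): 0.07971/0.00833333 → 9, 0.01002/0.00416667 → 2; chars 92.

HD10rm92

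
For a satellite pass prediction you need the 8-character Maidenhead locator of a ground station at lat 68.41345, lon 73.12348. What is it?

Shift to the Maidenhead origin (180°W, 90°S): lon 253.12348, lat 158.41345.
Field (20°×10°, letters A–R): 253.12348/20 → 12 → M, 158.41345/10 → 15 → P; chars MP.
Square (2°×1°, digits 0–9): 13.12348/2 → 6, 8.41345/1 → 8; chars 68.
Subsquare (5′×2.5′, letters a–x): 1.12348/0.0833333 → 13 → n, 0.41345/0.0416667 → 9 → j; chars nj.
Extended square (30″×15″, digits 0–9): 0.04015/0.00833333 → 4, 0.03845/0.00416667 → 9; chars 49.

MP68nj49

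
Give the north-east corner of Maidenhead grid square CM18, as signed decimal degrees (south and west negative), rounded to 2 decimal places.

39.00, -136.00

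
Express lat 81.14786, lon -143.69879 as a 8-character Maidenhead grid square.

BR81dd65

Add 180° to longitude and 90° to latitude: 36.30121, 171.14786.
Field: 36.30121/20 → 1 → B, 171.14786/10 → 17 → R; chars BR.
Square: 16.30121/2 → 8, 1.14786/1 → 1; chars 81.
Subsquare: 0.30121/0.0833333 → 3 → d, 0.14786/0.0416667 → 3 → d; chars dd.
Extended square: 0.05121/0.00833333 → 6, 0.02286/0.00416667 → 5; chars 65.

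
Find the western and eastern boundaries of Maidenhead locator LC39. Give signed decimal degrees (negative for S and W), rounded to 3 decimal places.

46.000, 48.000

Field L=11, C=2: +11·20° lon, +2·10° lat → SW at lon 40°, lat -70°.
Square 3, 9: +3·2° lon, +9·1° lat → SW at lon 46°, lat -61°.
Cell spans 2° lon × 1° lat.
west 46.000, east 48.000.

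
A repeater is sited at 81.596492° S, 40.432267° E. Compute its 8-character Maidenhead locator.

Add 180° to longitude and 90° to latitude: 220.43227, 8.40351.
Field: 220.43227/20 → 11 → L, 8.40351/10 → 0 → A; chars LA.
Square: 0.43227/2 → 0, 8.40351/1 → 8; chars 08.
Subsquare: 0.43227/0.0833333 → 5 → f, 0.40351/0.0416667 → 9 → j; chars fj.
Extended square: 0.01560/0.00833333 → 1, 0.02851/0.00416667 → 6; chars 16.

LA08fj16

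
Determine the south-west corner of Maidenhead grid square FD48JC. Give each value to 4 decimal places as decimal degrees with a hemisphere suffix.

51.9167° S, 71.2500° W

Field F=5, D=3: +5·20° lon, +3·10° lat → SW at lon -80°, lat -60°.
Square 4, 8: +4·2° lon, +8·1° lat → SW at lon -72°, lat -52°.
Subsquare j=9, c=2: +9·0.0833333° lon, +2·0.0416667° lat → SW at lon -71.25°, lat -51.9167°.
latitude 51.9167° S, longitude 71.2500° W.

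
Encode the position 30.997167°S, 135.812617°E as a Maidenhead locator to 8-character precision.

Shift to the Maidenhead origin (180°W, 90°S): lon 315.81262, lat 59.00283.
Field: 315.81262/20 → 15 → P, 59.00283/10 → 5 → F; chars PF.
Square: 15.81262/2 → 7, 9.00283/1 → 9; chars 79.
Subsquare: 1.81262/0.0833333 → 21 → v, 0.00283/0.0416667 → 0 → a; chars va.
Extended square: 0.06262/0.00833333 → 7, 0.00283/0.00416667 → 0; chars 70.

PF79va70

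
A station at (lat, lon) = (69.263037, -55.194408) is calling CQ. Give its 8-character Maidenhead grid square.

GP29jg63

Offset from 180°W / 90°S: lon 124.80559°, lat 159.26304°.
Field: lon ⌊124.80559/20⌋ = 6 → G; lat ⌊159.26304/10⌋ = 15 → P.
Square: lon ⌊4.80559/2⌋ = 2; lat ⌊9.26304/1⌋ = 9.
Subsquare: lon ⌊0.80559/0.0833333⌋ = 9 → j; lat ⌊0.26304/0.0416667⌋ = 6 → g.
Extended square: lon ⌊0.05559/0.00833333⌋ = 6; lat ⌊0.01304/0.00416667⌋ = 3.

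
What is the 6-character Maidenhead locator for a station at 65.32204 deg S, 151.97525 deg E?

QC54xq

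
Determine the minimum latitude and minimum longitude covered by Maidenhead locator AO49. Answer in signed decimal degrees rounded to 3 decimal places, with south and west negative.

59.000, -172.000

Field A=0, O=14: +0·20° lon, +14·10° lat → SW at lon -180°, lat 50°.
Square 4, 9: +4·2° lon, +9·1° lat → SW at lon -172°, lat 59°.
latitude 59.000, longitude -172.000.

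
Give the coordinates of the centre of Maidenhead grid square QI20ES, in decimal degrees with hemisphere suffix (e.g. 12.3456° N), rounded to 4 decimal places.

9.2292° S, 144.3750° E

Field Q=16, I=8: +16·20° lon, +8·10° lat → SW at lon 140°, lat -10°.
Square 2, 0: +2·2° lon, +0·1° lat → SW at lon 144°, lat -10°.
Subsquare e=4, s=18: +4·0.0833333° lon, +18·0.0416667° lat → SW at lon 144.333°, lat -9.25°.
Cell spans 0.0833333° lon × 0.0416667° lat. Centre is SW corner plus half of each.
latitude 9.2292° S, longitude 144.3750° E.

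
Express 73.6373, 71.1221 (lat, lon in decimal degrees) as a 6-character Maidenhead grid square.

Add 180° to longitude and 90° to latitude: 251.1221, 163.6373.
Field: lon ⌊251.1221/20⌋ = 12 → M; lat ⌊163.6373/10⌋ = 16 → Q.
Square: lon ⌊11.1221/2⌋ = 5; lat ⌊3.6373/1⌋ = 3.
Subsquare: lon ⌊1.1221/0.0833333⌋ = 13 → n; lat ⌊0.6373/0.0416667⌋ = 15 → p.

MQ53np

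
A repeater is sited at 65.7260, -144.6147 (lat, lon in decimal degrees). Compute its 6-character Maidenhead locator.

BP75qr

Add 180° to longitude and 90° to latitude: 35.3853, 155.7260.
Field: lon ⌊35.3853/20⌋ = 1 → B; lat ⌊155.7260/10⌋ = 15 → P.
Square: lon ⌊15.3853/2⌋ = 7; lat ⌊5.7260/1⌋ = 5.
Subsquare: lon ⌊1.3853/0.0833333⌋ = 16 → q; lat ⌊0.7260/0.0416667⌋ = 17 → r.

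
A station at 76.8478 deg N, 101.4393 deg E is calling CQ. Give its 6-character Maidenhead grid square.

OQ06ru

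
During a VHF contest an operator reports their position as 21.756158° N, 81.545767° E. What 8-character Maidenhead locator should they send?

NL01ss51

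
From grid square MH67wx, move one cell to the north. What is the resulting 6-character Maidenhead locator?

Latitude subsquare x = 23; +1 → 24, wraps to 0 = a, carry into square.
Latitude square 7; +1 → 8.
The longitude characters are unchanged.

MH68wa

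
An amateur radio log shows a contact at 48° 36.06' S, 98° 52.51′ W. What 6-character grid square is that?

EE01nj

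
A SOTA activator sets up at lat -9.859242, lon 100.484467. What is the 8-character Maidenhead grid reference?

OI00fd83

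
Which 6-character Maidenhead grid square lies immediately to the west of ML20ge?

Longitude subsquare g = 6; −1 → 5 = f.
The latitude characters are unchanged.

ML20fe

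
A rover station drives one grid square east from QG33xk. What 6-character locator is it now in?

Longitude subsquare x = 23; +1 → 24, wraps to 0 = a, carry into square.
Longitude square 3; +1 → 4.
The latitude characters are unchanged.

QG43ak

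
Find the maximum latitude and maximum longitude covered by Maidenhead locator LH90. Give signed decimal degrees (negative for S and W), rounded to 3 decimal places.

-19.000, 60.000

Field L=11, H=7: +11·20° lon, +7·10° lat → SW at lon 40°, lat -20°.
Square 9, 0: +9·2° lon, +0·1° lat → SW at lon 58°, lat -20°.
Cell spans 2° lon × 1° lat. NE corner is SW corner plus one full cell.
latitude -19.000, longitude 60.000.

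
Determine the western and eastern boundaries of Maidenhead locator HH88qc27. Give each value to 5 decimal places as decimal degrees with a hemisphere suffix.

Field H=7, H=7: +7·20° lon, +7·10° lat → SW at lon -40°, lat -20°.
Square 8, 8: +8·2° lon, +8·1° lat → SW at lon -24°, lat -12°.
Subsquare q=16, c=2: +16·0.0833333° lon, +2·0.0416667° lat → SW at lon -22.6667°, lat -11.9167°.
Extended square 2, 7: +2·0.00833333° lon, +7·0.00416667° lat → SW at lon -22.65°, lat -11.8875°.
Cell spans 0.00833333° lon × 0.00416667° lat.
west 22.65000° W, east 22.64167° W.

22.65000° W, 22.64167° W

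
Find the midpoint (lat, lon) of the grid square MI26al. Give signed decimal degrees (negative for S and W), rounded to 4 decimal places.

Field M=12, I=8: +12·20° lon, +8·10° lat → SW at lon 60°, lat -10°.
Square 2, 6: +2·2° lon, +6·1° lat → SW at lon 64°, lat -4°.
Subsquare a=0, l=11: +0·0.0833333° lon, +11·0.0416667° lat → SW at lon 64°, lat -3.54167°.
Cell spans 0.0833333° lon × 0.0416667° lat. Centre is SW corner plus half of each.
latitude -3.5208, longitude 64.0417.

-3.5208, 64.0417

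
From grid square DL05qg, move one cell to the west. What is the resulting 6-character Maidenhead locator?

DL05pg

Longitude subsquare q = 16; −1 → 15 = p.
The latitude characters are unchanged.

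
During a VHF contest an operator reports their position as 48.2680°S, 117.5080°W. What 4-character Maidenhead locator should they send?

Shift to the Maidenhead origin (180°W, 90°S): lon 62.49, lat 41.73.
Field: 62.49/20 → 3 → D, 41.73/10 → 4 → E; chars DE.
Square: 2.49/2 → 1, 1.73/1 → 1; chars 11.

DE11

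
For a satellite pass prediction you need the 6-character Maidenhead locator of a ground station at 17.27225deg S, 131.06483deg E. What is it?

PH52mr

Add 180° to longitude and 90° to latitude: 311.0648, 72.7278.
Field: 311.0648/20 → 15 → P, 72.7278/10 → 7 → H; chars PH.
Square: 11.0648/2 → 5, 2.7278/1 → 2; chars 52.
Subsquare: 1.0648/0.0833333 → 12 → m, 0.7278/0.0416667 → 17 → r; chars mr.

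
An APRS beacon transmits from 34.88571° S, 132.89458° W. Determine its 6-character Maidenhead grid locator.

Offset from 180°W / 90°S: lon 47.1054°, lat 55.1143°.
Field: 47.1054/20 → 2 → C, 55.1143/10 → 5 → F; chars CF.
Square: 7.1054/2 → 3, 5.1143/1 → 5; chars 35.
Subsquare: 1.1054/0.0833333 → 13 → n, 0.1143/0.0416667 → 2 → c; chars nc.

CF35nc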